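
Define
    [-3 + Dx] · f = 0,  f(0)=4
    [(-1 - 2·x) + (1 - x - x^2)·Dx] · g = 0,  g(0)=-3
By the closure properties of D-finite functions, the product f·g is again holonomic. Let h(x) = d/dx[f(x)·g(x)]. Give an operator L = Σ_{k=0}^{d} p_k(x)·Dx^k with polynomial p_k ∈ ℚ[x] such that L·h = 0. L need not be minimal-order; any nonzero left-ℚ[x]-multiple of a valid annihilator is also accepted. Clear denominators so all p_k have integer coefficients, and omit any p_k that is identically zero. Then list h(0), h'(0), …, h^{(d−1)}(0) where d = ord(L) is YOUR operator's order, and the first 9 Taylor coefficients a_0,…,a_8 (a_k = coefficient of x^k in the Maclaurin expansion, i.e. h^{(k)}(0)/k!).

L = (19 - 6·x - 21·x^2 + 6·x^3 + 9·x^4) + (-4 + 5·x + 6·x^2 - 4·x^3 - 3·x^4)·Dx  (order 1).
h: a_k = -48, -228, -648, -1482, -3054, -59607/10, -56331/5, -2917443/140, -10621719/280, …
ICs: h(0) = -48.

f: a_k = 4, 12, 18, 18, 27/2, 81/10, 81/20, 243/140, 729/1120, …
g: a_k = -3, -3, -6, -9, -15, -24, -39, -63, -102, …
h₀=f·g: eliminate ⇒ L₀, order ≤ 1·1.
h₀' ⇒ L via d/dx closure of L₀.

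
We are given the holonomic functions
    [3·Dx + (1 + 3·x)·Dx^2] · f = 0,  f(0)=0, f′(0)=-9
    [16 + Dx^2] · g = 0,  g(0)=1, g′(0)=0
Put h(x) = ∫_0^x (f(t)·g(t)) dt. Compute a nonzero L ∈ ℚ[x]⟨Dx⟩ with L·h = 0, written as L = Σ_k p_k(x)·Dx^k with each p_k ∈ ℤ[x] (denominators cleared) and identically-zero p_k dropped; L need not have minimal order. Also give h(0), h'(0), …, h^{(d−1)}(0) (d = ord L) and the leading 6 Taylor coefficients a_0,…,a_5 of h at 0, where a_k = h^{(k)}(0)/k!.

f: a_k = 0, -9, 27/2, -27, 243/4, -729/5, …
g: a_k = 1, 0, -8, 0, 32/3, 0, …
h₀=f·g: eliminate ⇒ L₀, order ≤ 2·2.
h=∫₀ˣh₀: take L = L₀·Dx.
L = (2272 + 127488·x + 781056·x^2 + 1769472·x^3 + 1327104·x^4)·Dx + (4416 + 50112·x + 165888·x^2 + 165888·x^3)·Dx^2 + (1022 + 19392·x + 102816·x^2 + 221184·x^3 + 165888·x^4)·Dx^3 + (276 + 3132·x + 10368·x^2 + 10368·x^3)·Dx^4 + (55 + 714·x + 3375·x^2 + 6912·x^3 + 5184·x^4)·Dx^5  (order 5).
h: a_k = 0, 0, -9/2, 9/2, 45/4, -189/20, …
ICs: h(0) = 0, h′(0) = 0, h′′(0) = -9, h′′′(0) = 27, h′′′′(0) = 270.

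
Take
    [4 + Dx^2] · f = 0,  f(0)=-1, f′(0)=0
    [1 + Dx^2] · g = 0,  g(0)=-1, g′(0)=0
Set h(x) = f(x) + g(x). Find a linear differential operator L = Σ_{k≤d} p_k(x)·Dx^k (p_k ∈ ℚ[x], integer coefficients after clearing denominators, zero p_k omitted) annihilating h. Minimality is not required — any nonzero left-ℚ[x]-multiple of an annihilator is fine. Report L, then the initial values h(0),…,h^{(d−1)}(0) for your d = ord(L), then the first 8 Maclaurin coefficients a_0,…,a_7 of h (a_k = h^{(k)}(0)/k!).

L = 4 + 5·Dx^2 + Dx^4  (order 4).
h: a_k = -2, 0, 5/2, 0, -17/24, 0, 13/144, 0, …
ICs: h(0) = -2, h′(0) = 0, h′′(0) = 5, h′′′(0) = 0.

f: a_k = -1, 0, 2, 0, -2/3, 0, 4/45, 0, …
g: a_k = -1, 0, 1/2, 0, -1/24, 0, 1/720, 0, …
L₀ := lclm(L_f,L_g); ord L₀ ≤ 2+2.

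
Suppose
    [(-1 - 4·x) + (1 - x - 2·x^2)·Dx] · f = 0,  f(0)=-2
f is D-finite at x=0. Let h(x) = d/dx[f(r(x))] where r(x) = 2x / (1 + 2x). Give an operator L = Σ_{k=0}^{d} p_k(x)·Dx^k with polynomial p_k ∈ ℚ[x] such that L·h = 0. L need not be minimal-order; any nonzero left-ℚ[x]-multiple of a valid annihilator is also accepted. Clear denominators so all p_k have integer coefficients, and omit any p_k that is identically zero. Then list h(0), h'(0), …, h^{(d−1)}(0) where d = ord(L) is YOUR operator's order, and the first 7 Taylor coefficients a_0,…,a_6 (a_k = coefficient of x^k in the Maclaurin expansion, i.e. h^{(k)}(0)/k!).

f: a_k = -2, -2, -6, -10, -22, -42, -86, …
h₀=f(r): pull back L_f along r ⇒ L₀.
h=h₀': d/dx-closure on L₀ ⇒ L.
L = (8 + 48·x + 288·x^2 + 320·x^3) + (-1 - 14·x - 36·x^2 + 56·x^3 + 160·x^4)·Dx  (order 1).
h: a_k = -4, -32, 0, -512, 1280, -9216, 35840, …
ICs: h(0) = -4.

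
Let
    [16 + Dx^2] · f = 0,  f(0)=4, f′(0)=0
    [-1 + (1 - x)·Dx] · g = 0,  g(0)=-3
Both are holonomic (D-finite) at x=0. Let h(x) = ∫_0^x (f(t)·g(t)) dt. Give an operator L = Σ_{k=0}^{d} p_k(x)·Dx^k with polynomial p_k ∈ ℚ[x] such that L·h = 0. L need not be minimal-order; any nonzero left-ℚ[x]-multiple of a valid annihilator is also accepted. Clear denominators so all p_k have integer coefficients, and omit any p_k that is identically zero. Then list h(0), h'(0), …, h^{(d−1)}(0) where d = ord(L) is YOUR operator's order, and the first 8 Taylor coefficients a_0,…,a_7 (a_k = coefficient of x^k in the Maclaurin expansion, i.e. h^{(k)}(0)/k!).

L = (-16 + 16·x)·Dx + 2·Dx^2 + (-1 + x)·Dx^3  (order 3).
h: a_k = 0, -12, -6, 28, 21, -44/5, -22/3, 52/15, …
ICs: h(0) = 0, h′(0) = -12, h′′(0) = -12.

f: a_k = 4, 0, -32, 0, 128/3, 0, -1024/45, 0, …
g: a_k = -3, -3, -3, -3, -3, -3, -3, -3, …
Product ⇒ symmetric product L₀, ord ≤ 2.
h=∫₀ˣh₀: take L = L₀·Dx.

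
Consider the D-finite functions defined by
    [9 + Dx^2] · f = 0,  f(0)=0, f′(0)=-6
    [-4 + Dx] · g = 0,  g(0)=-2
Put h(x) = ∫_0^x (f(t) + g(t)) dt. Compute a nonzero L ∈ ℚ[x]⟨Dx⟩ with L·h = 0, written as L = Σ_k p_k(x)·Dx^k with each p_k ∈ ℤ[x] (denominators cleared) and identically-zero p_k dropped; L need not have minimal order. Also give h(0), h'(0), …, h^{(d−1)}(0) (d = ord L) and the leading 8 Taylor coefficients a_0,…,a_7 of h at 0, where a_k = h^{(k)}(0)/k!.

L = -36·Dx + 9·Dx^2 - 4·Dx^3 + Dx^4  (order 4).
h: a_k = 0, -2, -7, -16/3, -37/12, -64/15, -1267/360, -512/315, …
ICs: h(0) = 0, h′(0) = -2, h′′(0) = -14, h′′′(0) = -32.

f: a_k = 0, -6, 0, 9, 0, -81/20, 0, 243/280, …
g: a_k = -2, -8, -16, -64/3, -64/3, -256/15, -512/45, -2048/315, …
h₀=f+g: left-lcm gives L₀, ord ≤ 3.
∫: right-multiply L₀ by Dx.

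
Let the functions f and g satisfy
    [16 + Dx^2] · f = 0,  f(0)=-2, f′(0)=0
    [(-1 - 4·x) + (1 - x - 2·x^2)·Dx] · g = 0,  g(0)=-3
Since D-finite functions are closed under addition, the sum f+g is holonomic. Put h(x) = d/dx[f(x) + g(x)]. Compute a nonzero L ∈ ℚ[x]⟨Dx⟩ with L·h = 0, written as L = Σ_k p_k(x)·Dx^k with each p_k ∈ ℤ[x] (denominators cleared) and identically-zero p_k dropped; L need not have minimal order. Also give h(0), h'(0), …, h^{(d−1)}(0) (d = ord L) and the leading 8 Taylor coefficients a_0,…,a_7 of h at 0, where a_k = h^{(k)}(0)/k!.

L = (2880 + 9600·x + 20736·x^2 + 7680·x^3 + 15360·x^4 + 18432·x^5 + 12288·x^6) + (-368 - 1040·x + 2400·x^2 + 2048·x^3 - 2560·x^4 + 1536·x^5 + 7168·x^6 + 4096·x^7)·Dx + (180 + 600·x + 1296·x^2 + 480·x^3 + 960·x^4 + 1152·x^5 + 768·x^6)·Dx^2 + (-23 - 65·x + 150·x^2 + 128·x^3 - 160·x^4 + 96·x^5 + 448·x^6 + 256·x^7)·Dx^3  (order 3).
h: a_k = -3, 14, -45, -652/3, -315, -10586/15, -1785, -1300952/315, …
ICs: h(0) = -3, h′(0) = 14, h′′(0) = -90.

f: a_k = -2, 0, 16, 0, -64/3, 0, 512/45, 0, …
g: a_k = -3, -3, -9, -15, -33, -63, -129, -255, …
Weyl lclm of L_f,L_g ⇒ L₀ (ord ≤ 3).
h=h₀': d/dx-closure on L₀ ⇒ L.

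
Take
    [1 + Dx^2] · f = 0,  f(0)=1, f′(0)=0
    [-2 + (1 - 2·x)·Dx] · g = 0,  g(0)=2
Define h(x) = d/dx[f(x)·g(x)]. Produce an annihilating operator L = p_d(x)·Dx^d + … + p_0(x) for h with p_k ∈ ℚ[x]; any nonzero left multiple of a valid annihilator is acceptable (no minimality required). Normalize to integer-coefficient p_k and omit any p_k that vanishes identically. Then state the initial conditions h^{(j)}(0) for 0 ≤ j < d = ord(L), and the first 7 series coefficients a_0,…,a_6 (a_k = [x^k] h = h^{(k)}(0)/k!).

f: a_k = 1, 0, -1/2, 0, 1/24, 0, -1/720, …
g: a_k = 2, 4, 8, 16, 32, 64, 128, …
Sym-product of L_f,L_g gives L₀ (≤ ord 2).
h=h₀': d/dx-closure on L₀ ⇒ L.
L = (-7 - 4·x + 4·x^2) + (-4 + 8·x)·Dx + (1 - 4·x + 4·x^2)·Dx^2  (order 2).
h: a_k = 4, 14, 42, 337/3, 1685/6, 40439/60, 283073/180, …
ICs: h(0) = 4, h′(0) = 14.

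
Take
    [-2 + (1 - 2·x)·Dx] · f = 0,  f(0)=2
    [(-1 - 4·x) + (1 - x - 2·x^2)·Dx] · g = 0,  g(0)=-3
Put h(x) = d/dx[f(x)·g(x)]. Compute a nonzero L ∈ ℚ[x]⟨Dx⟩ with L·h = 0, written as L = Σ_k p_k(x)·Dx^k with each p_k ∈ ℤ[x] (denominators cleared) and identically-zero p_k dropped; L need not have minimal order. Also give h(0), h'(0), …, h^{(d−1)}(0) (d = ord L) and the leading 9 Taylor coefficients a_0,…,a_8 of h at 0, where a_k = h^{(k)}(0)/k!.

L = (6 + 16·x + 16·x^2) + (-1 - x + 4·x^2 + 4·x^3)·Dx  (order 1).
h: a_k = -18, -108, -414, -1368, -4050, -11268, -29862, -76464, -190458, …
ICs: h(0) = -18.

f: a_k = 2, 4, 8, 16, 32, 64, 128, 256, 512, …
g: a_k = -3, -3, -9, -15, -33, -63, -129, -255, -513, …
L₀ := L_f ⊗_s L_g (sym. prod.), ord ≤ 1.
h₀' ⇒ L via d/dx closure of L₀.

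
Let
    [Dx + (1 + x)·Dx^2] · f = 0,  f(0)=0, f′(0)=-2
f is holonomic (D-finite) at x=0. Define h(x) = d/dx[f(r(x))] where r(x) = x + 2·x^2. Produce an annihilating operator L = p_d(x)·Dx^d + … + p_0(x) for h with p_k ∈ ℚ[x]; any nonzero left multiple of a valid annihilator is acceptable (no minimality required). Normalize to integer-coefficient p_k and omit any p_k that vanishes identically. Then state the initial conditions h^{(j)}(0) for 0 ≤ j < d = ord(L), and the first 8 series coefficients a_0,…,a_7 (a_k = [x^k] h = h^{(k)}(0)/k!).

f: a_k = 0, -2, 1, -2/3, 1/2, -2/5, 1/3, -2/7, …
f∘r: x↦r, Dx↦Dx/r' in L_f ⇒ L₀.
Differentiate: ansatz ord ≤ ord L₀ ⇒ L.
L = (-3 + 4·x + 8·x^2) + (1 + 5·x + 6·x^2 + 8·x^3)·Dx  (order 1).
h: a_k = -2, -6, 10, 2, -22, 18, 26, -62, …
ICs: h(0) = -2.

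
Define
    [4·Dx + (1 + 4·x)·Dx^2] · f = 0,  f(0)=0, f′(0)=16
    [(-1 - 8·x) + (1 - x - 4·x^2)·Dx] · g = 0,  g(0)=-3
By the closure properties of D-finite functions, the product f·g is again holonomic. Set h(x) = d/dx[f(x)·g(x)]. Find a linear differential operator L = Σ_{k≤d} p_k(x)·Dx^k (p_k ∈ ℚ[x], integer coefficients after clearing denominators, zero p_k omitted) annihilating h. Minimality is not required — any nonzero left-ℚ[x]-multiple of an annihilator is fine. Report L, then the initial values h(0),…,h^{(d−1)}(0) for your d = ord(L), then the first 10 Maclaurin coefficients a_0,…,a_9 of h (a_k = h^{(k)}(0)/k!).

f: a_k = 0, 16, -32, 256/3, -256, 4096/5, -8192/3, 65536/7, -32768, 1048576/9, …
g: a_k = -3, -3, -15, -27, -87, -195, -543, -1323, -3495, -8787, …
Sym-product of L_f,L_g gives L₀ (≤ ord 2).
Differentiate: ansatz ord ≤ ord L₀ ⇒ L.
L = (152 + 864·x + 2304·x^2) + (1 + 100·x + 960·x^2 + 1792·x^3)·Dx + (-3 - 25·x - 24·x^2 + 176·x^3 + 256·x^4)·Dx^2  (order 2).
h: a_k = -48, 96, -1200, 2240, -17488, 208032/5, -246000, 25451648/35, -125747376/35, 256764512/21, …
ICs: h(0) = -48, h′(0) = 96.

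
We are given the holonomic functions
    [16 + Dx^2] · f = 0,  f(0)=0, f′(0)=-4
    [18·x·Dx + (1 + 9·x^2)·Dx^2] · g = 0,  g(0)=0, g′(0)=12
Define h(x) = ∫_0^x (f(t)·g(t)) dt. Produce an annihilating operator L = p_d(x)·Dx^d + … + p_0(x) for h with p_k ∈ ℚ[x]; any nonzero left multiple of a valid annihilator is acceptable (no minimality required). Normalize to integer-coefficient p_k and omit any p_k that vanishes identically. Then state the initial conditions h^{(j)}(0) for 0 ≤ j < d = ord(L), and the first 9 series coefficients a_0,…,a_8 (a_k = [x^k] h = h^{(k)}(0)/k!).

f: a_k = 0, -4, 0, 32/3, 0, -128/15, 0, 1024/315, 0, …
g: a_k = 0, 12, 0, -36, 0, 972/5, 0, -8748/7, 0, …
h₀=f·g: eliminate ⇒ L₀, order ≤ 2·2.
Integrate: L := L₀·Dx.
L = (20800 + 494784·x^2 + 2923776·x^4 + 11943936·x^6 + 26873856·x^8)·Dx + (19584·x + 342144·x^3 + 2239488·x^5 + 6718464·x^7)·Dx^2 + (1700 + 42732·x^2 + 318816·x^4 + 1492992·x^6 + 3359232·x^8)·Dx^3 + (1224·x + 21384·x^3 + 139968·x^5 + 419904·x^7)·Dx^4 + (25 + 738·x^2 + 8505·x^4 + 46656·x^6 + 104976·x^8)·Dx^5  (order 5).
h: a_k = 0, 0, 0, -16, 0, 272/5, 0, -1264/7, 0, …
ICs: h(0) = 0, h′(0) = 0, h′′(0) = 0, h′′′(0) = -96, h′′′′(0) = 0.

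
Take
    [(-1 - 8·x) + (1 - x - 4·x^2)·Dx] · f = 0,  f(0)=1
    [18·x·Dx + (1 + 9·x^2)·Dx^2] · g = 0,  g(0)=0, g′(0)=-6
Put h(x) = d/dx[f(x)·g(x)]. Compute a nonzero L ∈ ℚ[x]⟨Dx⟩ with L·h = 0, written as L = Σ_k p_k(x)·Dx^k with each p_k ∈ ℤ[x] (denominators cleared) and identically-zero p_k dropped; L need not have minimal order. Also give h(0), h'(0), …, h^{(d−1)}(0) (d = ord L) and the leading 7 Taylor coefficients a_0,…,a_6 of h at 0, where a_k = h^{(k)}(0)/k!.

f: a_k = 1, 1, 5, 9, 29, 65, 181, …
g: a_k = 0, -6, 0, 18, 0, -486/5, 0, …
h₀=f·g: eliminate ⇒ L₀, order ≤ 1·2.
Differentiate: ansatz ord ≤ ord L₀ ⇒ L.
L = (6 + 5022·x^2 + 7776·x^3 + 46656·x^4) + (21 + 186·x + 297·x^2 + 1710·x^3 + 7776·x^4 + 31104·x^5)·Dx + (-4 - 5·x - 119·x^2 + 99·x^3 - 315·x^4 + 1296·x^5 + 3888·x^6)·Dx^2  (order 2).
h: a_k = -6, -12, -36, -144, -906, -9756/5, -2976, …
ICs: h(0) = -6, h′(0) = -12.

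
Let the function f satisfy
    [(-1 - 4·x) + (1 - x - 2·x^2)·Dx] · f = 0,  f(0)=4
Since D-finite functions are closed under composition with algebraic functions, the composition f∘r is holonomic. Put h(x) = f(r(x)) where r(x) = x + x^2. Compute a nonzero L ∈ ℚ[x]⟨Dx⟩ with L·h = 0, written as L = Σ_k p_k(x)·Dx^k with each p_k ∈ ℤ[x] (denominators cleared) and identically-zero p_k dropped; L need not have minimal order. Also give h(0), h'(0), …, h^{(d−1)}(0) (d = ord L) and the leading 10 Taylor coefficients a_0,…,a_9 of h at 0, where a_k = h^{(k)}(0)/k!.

f: a_k = 4, 4, 12, 20, 44, 84, 172, 340, 684, 1364, …
L₀ from L_f via x↦r, Dx↦r'^{-1}Dx.
L = (1 + 6·x + 12·x^2 + 8·x^3) + (-1 + x + 3·x^2 + 4·x^3 + 2·x^4)·Dx  (order 1).
h: a_k = 4, 4, 16, 44, 116, 320, 876, 2388, 6528, 17836, …
ICs: h(0) = 4.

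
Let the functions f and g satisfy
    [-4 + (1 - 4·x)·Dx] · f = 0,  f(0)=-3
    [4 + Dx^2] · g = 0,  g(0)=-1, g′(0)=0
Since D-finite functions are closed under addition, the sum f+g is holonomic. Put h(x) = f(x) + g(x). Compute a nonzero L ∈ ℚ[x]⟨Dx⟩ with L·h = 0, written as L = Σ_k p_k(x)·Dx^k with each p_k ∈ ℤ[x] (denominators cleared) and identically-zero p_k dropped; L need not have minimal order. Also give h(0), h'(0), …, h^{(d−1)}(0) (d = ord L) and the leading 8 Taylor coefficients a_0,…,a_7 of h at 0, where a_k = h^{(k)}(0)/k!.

f: a_k = -3, -12, -48, -192, -768, -3072, -12288, -49152, …
g: a_k = -1, 0, 2, 0, -2/3, 0, 4/45, 0, …
h₀=f+g: left-lcm gives L₀, ord ≤ 3.
L = (400 - 128·x + 256·x^2) + (-36 + 176·x - 192·x^2 + 256·x^3)·Dx + (100 - 32·x + 64·x^2)·Dx^2 + (-9 + 44·x - 48·x^2 + 64·x^3)·Dx^3  (order 3).
h: a_k = -4, -12, -46, -192, -2306/3, -3072, -552956/45, -49152, …
ICs: h(0) = -4, h′(0) = -12, h′′(0) = -92.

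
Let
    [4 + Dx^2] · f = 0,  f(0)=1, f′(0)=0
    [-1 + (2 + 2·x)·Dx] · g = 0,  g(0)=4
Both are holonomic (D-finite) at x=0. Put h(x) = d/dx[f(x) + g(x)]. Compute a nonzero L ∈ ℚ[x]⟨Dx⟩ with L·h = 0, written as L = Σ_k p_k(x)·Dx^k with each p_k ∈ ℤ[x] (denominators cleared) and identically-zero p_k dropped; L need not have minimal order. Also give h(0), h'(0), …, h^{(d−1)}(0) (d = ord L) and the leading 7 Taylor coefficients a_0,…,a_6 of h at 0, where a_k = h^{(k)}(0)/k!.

L = (-124 - 128·x - 64·x^2) + (-152 - 408·x - 384·x^2 - 128·x^3)·Dx + (-31 - 32·x - 16·x^2)·Dx^2 + (-38 - 102·x - 96·x^2 - 32·x^3)·Dx^3  (order 3).
h: a_k = 2, -5, 3/4, 49/24, 35/64, -1969/1920, 231/512, …
ICs: h(0) = 2, h′(0) = -5, h′′(0) = 3/2.

f: a_k = 1, 0, -2, 0, 2/3, 0, -4/45, …
g: a_k = 4, 2, -1/2, 1/4, -5/32, 7/64, -21/256, …
Sum ⇒ L₀ = lclm(L_f,L_g) in ℚ(x)⟨Dx⟩.
h₀' ⇒ L via d/dx closure of L₀.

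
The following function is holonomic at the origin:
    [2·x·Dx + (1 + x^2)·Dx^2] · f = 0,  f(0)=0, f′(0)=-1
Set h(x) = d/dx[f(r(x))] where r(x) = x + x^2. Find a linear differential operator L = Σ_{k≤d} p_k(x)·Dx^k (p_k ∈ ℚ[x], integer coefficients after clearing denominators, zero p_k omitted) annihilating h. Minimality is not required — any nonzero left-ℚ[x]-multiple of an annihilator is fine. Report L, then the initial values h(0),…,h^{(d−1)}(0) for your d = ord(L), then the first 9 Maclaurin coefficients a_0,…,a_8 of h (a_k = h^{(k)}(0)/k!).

f: a_k = 0, -1, 0, 1/3, 0, -1/5, 0, 1/7, 0, …
h₀=f(r): pull back L_f along r ⇒ L₀.
Differentiate: ansatz ord ≤ ord L₀ ⇒ L.
L = (-2 + 2·x + 8·x^2 + 12·x^3 + 6·x^4) + (1 + 2·x + x^2 + 4·x^3 + 5·x^4 + 2·x^5)·Dx  (order 1).
h: a_k = -1, -2, 1, 4, 4, -4, -13, -8, 17, …
ICs: h(0) = -1.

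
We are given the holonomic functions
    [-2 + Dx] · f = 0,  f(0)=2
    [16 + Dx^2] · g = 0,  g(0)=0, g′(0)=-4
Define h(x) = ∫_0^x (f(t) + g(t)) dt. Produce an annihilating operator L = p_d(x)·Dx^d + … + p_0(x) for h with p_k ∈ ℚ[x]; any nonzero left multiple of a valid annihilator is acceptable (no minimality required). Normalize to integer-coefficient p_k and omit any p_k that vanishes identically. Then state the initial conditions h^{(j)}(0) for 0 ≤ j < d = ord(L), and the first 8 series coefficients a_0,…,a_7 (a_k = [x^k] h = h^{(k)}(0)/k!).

f: a_k = 2, 4, 4, 8/3, 4/3, 8/15, 8/45, 16/315, …
g: a_k = 0, -4, 0, 32/3, 0, -128/15, 0, 1024/315, …
Sum ⇒ L₀ = lclm(L_f,L_g) in ℚ(x)⟨Dx⟩.
h=∫₀ˣh₀: take L = L₀·Dx.
L = -32·Dx + 16·Dx^2 - 2·Dx^3 + Dx^4  (order 4).
h: a_k = 0, 2, 0, 4/3, 10/3, 4/15, -4/3, 8/315, …
ICs: h(0) = 0, h′(0) = 2, h′′(0) = 0, h′′′(0) = 8.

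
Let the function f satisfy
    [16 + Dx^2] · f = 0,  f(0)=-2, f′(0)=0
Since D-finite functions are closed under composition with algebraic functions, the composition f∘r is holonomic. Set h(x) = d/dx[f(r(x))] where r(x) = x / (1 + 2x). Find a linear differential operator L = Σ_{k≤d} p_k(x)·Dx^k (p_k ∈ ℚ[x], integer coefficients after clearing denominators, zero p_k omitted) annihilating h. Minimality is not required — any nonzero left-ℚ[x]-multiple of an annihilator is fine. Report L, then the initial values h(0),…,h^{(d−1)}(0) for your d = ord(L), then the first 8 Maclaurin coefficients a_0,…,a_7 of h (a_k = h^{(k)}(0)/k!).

f: a_k = -2, 0, 16, 0, -64/3, 0, 512/45, 0, …
L₀ from L_f via x↦r, Dx↦r'^{-1}Dx.
Derive L from L₀ (diff closure).
L = (40 + 96·x + 96·x^2) + (12 + 72·x + 144·x^2 + 96·x^3)·Dx + (1 + 8·x + 24·x^2 + 32·x^3 + 16·x^4)·Dx^2  (order 2).
h: a_k = 0, 32, -192, 2048/3, -5120/3, 39424/15, 7168/5, -9641984/315, …
ICs: h(0) = 0, h′(0) = 32.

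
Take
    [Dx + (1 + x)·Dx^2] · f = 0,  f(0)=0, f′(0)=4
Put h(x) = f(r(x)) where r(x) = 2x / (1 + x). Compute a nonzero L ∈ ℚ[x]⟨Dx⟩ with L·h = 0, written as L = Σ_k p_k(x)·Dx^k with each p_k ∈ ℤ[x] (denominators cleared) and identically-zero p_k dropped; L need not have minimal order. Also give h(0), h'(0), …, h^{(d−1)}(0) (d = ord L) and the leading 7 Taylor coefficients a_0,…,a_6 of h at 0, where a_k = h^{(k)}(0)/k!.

f: a_k = 0, 4, -2, 4/3, -1, 4/5, -2/3, …
h₀=f(r): pull back L_f along r ⇒ L₀.
L = (4 + 6·x)·Dx + (1 + 4·x + 3·x^2)·Dx^2  (order 2).
h: a_k = 0, 8, -16, 104/3, -80, 968/5, -1456/3, …
ICs: h(0) = 0, h′(0) = 8.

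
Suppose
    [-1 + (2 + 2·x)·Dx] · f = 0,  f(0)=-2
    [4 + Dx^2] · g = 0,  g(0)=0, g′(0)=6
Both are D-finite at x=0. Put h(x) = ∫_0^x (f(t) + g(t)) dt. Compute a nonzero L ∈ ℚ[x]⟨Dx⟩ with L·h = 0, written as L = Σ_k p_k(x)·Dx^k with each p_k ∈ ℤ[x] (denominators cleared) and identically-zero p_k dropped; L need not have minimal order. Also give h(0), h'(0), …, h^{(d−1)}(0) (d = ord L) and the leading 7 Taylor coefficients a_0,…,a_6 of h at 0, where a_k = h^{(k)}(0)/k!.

f: a_k = -2, -1, 1/4, -1/8, 5/64, -7/128, 21/512, …
g: a_k = 0, 6, 0, -4, 0, 4/5, 0, …
Weyl lclm of L_f,L_g ⇒ L₀ (ord ≤ 3).
h=∫h₀ ⇒ L = L₀·Dx.
L = (-76 - 128·x - 64·x^2)·Dx + (120 + 376·x + 384·x^2 + 128·x^3)·Dx^2 + (-19 - 32·x - 16·x^2)·Dx^3 + (30 + 94·x + 96·x^2 + 32·x^3)·Dx^4  (order 4).
h: a_k = 0, -2, 5/2, 1/12, -33/32, 1/64, 159/1280, …
ICs: h(0) = 0, h′(0) = -2, h′′(0) = 5, h′′′(0) = 1/2.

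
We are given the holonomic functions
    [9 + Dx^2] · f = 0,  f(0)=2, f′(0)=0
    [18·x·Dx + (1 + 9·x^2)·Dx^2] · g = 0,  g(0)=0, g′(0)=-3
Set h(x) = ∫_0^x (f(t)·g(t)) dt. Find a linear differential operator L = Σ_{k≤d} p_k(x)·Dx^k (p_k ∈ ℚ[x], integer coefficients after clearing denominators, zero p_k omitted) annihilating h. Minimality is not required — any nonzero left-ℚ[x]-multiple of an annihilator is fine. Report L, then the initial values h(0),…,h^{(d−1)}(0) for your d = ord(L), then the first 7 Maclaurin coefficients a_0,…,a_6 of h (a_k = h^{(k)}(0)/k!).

f: a_k = 2, 0, -9, 0, 27/4, 0, -81/40, …
g: a_k = 0, -3, 0, 9, 0, -243/5, 0, …
Sym-product of L_f,L_g gives L₀ (≤ ord 4).
Integrate: L := L₀·Dx.
L = (810 + 18954·x^2 + 72171·x^4 + 236196·x^6 + 531441·x^8)·Dx + (972·x + 14580·x^3 + 78732·x^5 + 236196·x^7)·Dx^2 + (108 + 2592·x^2 + 13122·x^4 + 52488·x^6 + 118098·x^8)·Dx^3 + (108·x + 1620·x^3 + 8748·x^5 + 26244·x^7)·Dx^4 + (2 + 54·x^2 + 567·x^4 + 2916·x^6 + 6561·x^8)·Dx^5  (order 5).
h: a_k = 0, 0, -3, 0, 45/4, 0, -1323/40, …
ICs: h(0) = 0, h′(0) = 0, h′′(0) = -6, h′′′(0) = 0, h′′′′(0) = 270.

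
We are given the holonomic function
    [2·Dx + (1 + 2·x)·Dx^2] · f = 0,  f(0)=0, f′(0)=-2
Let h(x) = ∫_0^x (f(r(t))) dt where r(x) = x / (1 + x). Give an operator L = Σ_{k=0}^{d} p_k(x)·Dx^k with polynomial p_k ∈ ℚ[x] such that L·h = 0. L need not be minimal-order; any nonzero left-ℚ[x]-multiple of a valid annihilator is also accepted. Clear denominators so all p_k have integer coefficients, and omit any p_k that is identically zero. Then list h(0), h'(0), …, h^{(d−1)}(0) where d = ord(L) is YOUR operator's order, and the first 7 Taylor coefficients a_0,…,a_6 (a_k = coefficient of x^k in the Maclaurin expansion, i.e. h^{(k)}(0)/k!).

L = (4 + 6·x)·Dx^2 + (1 + 4·x + 3·x^2)·Dx^3  (order 3).
h: a_k = 0, 0, -1, 4/3, -13/6, 4, -121/15, …
ICs: h(0) = 0, h′(0) = 0, h′′(0) = -2.

f: a_k = 0, -2, 2, -8/3, 4, -32/5, 32/3, …
f∘r: x↦r, Dx↦Dx/r' in L_f ⇒ L₀.
∫: right-multiply L₀ by Dx.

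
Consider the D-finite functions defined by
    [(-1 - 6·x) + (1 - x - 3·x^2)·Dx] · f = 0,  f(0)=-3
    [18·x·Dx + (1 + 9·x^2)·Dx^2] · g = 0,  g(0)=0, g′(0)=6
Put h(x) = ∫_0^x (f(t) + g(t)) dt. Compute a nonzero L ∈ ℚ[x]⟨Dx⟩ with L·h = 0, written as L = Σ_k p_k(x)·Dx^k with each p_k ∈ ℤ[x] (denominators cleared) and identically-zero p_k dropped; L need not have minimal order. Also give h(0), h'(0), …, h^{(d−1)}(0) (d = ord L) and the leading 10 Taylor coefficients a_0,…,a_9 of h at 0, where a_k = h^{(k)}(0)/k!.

f: a_k = -3, -3, -12, -21, -57, -120, -291, -651, -1524, -3477, …
g: a_k = 0, 6, 0, -18, 0, 486/5, 0, -4374/7, 0, 4374, …
h₀=f+g: left-lcm gives L₀, ord ≤ 3.
∫: right-multiply L₀ by Dx.
L = (-72 + 288·x + 4428·x^2 + 9720·x^3 + 33534·x^4 + 13122·x^6)·Dx^2 + (30 + 180·x + 144·x^2 + 1728·x^3 + 9153·x^4 + 23814·x^5 + 2187·x^6 + 13122·x^7)·Dx^3 + (-4 - 14·x - 114·x^2 + 36·x^3 - 459·x^4 + 1539·x^5 + 2430·x^6 + 729·x^7 + 2187·x^8)·Dx^4  (order 4).
h: a_k = 0, -3, 3/2, -4, -39/4, -57/5, -19/5, -291/7, -8931/56, -508/3, …
ICs: h(0) = 0, h′(0) = -3, h′′(0) = 3, h′′′(0) = -24.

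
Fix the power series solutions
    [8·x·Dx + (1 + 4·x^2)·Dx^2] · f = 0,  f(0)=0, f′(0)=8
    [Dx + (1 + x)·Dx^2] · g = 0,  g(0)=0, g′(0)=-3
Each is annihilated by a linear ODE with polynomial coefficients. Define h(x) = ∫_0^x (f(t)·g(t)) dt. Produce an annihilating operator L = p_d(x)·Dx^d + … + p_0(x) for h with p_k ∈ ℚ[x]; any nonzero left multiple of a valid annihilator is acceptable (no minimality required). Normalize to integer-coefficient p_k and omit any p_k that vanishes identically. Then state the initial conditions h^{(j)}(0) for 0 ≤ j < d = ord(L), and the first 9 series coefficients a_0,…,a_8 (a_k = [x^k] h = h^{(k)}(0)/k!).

L = (288 + 560·x + 3584·x^2 + 8640·x^3 + 7680·x^4 + 3328·x^5 + 1024·x^7)·Dx^2 + (258 + 1840·x + 6992·x^2 + 19264·x^3 + 29440·x^4 + 23808·x^5 + 8960·x^6 + 3072·x^7 + 3584·x^8)·Dx^3 + (36 + 628·x + 2496·x^2 + 6192·x^3 + 12288·x^4 + 15936·x^5 + 12288·x^6 + 5376·x^7 + 3072·x^8 + 2048·x^9)·Dx^4 + (17 + 66·x + 241·x^2 + 608·x^3 + 1152·x^4 + 1728·x^5 + 2016·x^6 + 1536·x^7 + 768·x^8 + 512·x^9 + 256·x^10)·Dx^5  (order 5).
h: a_k = 0, 0, 0, -8, 3, 24/5, -5/3, -152/15, 43/10, …
ICs: h(0) = 0, h′(0) = 0, h′′(0) = 0, h′′′(0) = -48, h′′′′(0) = 72.

f: a_k = 0, 8, 0, -32/3, 0, 128/5, 0, -512/7, 0, …
g: a_k = 0, -3, 3/2, -1, 3/4, -3/5, 1/2, -3/7, 3/8, …
L₀ := L_f ⊗_s L_g (sym. prod.), ord ≤ 4.
h=∫h₀ ⇒ L = L₀·Dx.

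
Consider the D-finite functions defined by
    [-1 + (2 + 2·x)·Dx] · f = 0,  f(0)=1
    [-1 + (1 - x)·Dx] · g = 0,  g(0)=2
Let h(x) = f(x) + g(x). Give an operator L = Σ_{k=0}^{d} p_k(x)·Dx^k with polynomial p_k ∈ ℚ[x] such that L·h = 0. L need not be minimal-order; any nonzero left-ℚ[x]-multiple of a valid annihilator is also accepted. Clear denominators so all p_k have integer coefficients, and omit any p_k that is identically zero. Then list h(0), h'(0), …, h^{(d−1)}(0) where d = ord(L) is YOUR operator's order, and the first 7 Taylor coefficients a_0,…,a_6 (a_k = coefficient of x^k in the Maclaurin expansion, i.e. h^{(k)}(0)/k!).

L = (5 + 3·x) + (-9 - 14·x - 9·x^2)·Dx + (2 + 6·x - 2·x^2 - 6·x^3)·Dx^2  (order 2).
h: a_k = 3, 5/2, 15/8, 33/16, 251/128, 519/256, 2027/1024, …
ICs: h(0) = 3, h′(0) = 5/2.

f: a_k = 1, 1/2, -1/8, 1/16, -5/128, 7/256, -21/1024, …
g: a_k = 2, 2, 2, 2, 2, 2, 2, …
Sum ⇒ L₀ = lclm(L_f,L_g) in ℚ(x)⟨Dx⟩.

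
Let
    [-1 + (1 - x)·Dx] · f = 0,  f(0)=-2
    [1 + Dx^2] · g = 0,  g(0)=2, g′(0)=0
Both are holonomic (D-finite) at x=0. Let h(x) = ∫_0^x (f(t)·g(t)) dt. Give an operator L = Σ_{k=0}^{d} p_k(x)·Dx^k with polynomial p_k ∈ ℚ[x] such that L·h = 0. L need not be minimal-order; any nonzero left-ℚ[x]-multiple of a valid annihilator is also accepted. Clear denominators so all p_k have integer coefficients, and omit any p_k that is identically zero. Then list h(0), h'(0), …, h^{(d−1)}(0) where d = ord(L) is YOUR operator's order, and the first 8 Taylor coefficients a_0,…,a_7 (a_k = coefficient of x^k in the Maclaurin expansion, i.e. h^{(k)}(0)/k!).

f: a_k = -2, -2, -2, -2, -2, -2, -2, -2, …
g: a_k = 2, 0, -1, 0, 1/12, 0, -1/360, 0, …
L₀ := L_f ⊗_s L_g (sym. prod.), ord ≤ 2.
h=∫h₀ ⇒ L = L₀·Dx.
L = (-1 + x)·Dx + 2·Dx^2 + (-1 + x)·Dx^3  (order 3).
h: a_k = 0, -4, -2, -2/3, -1/2, -13/30, -13/36, -389/1260, …
ICs: h(0) = 0, h′(0) = -4, h′′(0) = -4.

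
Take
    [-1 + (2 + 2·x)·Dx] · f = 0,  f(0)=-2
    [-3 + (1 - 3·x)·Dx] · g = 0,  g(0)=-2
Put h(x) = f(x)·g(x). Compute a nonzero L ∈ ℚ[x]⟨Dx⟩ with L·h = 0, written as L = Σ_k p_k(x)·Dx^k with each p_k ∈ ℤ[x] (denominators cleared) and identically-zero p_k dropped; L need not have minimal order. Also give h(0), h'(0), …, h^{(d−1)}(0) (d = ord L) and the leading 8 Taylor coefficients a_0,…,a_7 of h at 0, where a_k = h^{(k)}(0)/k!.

f: a_k = -2, -1, 1/4, -1/8, 5/64, -7/128, 21/512, -33/1024, …
g: a_k = -2, -6, -18, -54, -162, -486, -1458, -4374, …
h₀=f·g: eliminate ⇒ L₀, order ≤ 1·1.
L = (7 + 3·x) + (-2 + 4·x + 6·x^2)·Dx  (order 1).
h: a_k = 4, 14, 83/2, 499/4, 11971/32, 71833/64, 861975/256, 5171883/512, …
ICs: h(0) = 4.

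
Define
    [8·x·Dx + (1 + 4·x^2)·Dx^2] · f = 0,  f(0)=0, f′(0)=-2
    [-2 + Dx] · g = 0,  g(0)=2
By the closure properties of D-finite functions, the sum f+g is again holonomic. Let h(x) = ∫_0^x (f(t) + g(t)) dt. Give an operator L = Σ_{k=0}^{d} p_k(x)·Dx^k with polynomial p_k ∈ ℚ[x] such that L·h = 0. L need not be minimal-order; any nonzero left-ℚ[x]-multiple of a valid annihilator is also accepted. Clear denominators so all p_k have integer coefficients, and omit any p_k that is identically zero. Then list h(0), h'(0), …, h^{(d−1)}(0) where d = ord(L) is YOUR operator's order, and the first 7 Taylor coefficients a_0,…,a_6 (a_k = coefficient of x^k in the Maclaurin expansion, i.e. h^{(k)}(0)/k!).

L = (8 - 32·x - 32·x^2)·Dx^2 + (-6 + 12·x + 8·x^2 - 16·x^3)·Dx^3 + (1 + 2·x + 4·x^2 + 8·x^3)·Dx^4  (order 4).
h: a_k = 0, 2, 1, 4/3, 4/3, 4/15, -44/45, …
ICs: h(0) = 0, h′(0) = 2, h′′(0) = 2, h′′′(0) = 8.

f: a_k = 0, -2, 0, 8/3, 0, -32/5, 0, …
g: a_k = 2, 4, 4, 8/3, 4/3, 8/15, 8/45, …
f+g: L₀ = lclm(L_f,L_g), ord ≤ 2+1.
∫: right-multiply L₀ by Dx.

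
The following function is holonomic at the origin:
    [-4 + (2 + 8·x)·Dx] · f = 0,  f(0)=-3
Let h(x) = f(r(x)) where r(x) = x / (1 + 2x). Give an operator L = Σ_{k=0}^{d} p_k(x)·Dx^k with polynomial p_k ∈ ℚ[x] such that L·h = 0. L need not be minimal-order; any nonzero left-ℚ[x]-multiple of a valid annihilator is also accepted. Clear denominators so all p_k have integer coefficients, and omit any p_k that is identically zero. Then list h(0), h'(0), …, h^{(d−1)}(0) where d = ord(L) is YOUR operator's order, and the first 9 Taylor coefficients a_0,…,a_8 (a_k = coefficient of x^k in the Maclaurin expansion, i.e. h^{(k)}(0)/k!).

f: a_k = -3, -6, 6, -12, 30, -84, 252, -792, 2574, …
L₀ from L_f via x↦r, Dx↦r'^{-1}Dx.
L = -2 + (1 + 8·x + 12·x^2)·Dx  (order 1).
h: a_k = -3, -6, 18, -60, 222, -900, 3924, -18072, 86670, …
ICs: h(0) = -3.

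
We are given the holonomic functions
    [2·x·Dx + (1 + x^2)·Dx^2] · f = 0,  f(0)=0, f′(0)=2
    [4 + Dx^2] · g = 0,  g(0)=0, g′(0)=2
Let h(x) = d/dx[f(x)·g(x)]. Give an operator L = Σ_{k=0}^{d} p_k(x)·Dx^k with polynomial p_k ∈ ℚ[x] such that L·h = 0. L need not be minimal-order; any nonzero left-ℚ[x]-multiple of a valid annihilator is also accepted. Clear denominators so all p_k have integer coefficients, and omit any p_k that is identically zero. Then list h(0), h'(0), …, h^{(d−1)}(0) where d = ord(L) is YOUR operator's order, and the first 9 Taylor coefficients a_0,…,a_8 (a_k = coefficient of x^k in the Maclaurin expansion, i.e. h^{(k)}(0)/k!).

L = (512 + 1824·x^2 + 2768·x^4 + 1920·x^6 + 912·x^8 + 320·x^10 + 64·x^12) + (248·x + 944·x^3 + 1240·x^5 + 800·x^7 + 320·x^9 + 64·x^11)·Dx + (168 + 652·x^2 + 1080·x^4 + 892·x^6 + 488·x^8 + 176·x^10 + 32·x^12)·Dx^2 + (62·x + 236·x^3 + 310·x^5 + 200·x^7 + 80·x^9 + 16·x^11)·Dx^3 + (10 + 49·x^2 + 97·x^4 + 103·x^6 + 65·x^8 + 24·x^10 + 4·x^12)·Dx^4  (order 4).
h: a_k = 0, 8, 0, -16, 0, 40/3, 0, -32/3, 0, …
ICs: h(0) = 0, h′(0) = 8, h′′(0) = 0, h′′′(0) = -96.

f: a_k = 0, 2, 0, -2/3, 0, 2/5, 0, -2/7, 0, …
g: a_k = 0, 2, 0, -4/3, 0, 4/15, 0, -8/315, 0, …
h₀=f·g: eliminate ⇒ L₀, order ≤ 2·2.
Differentiate: ansatz ord ≤ ord L₀ ⇒ L.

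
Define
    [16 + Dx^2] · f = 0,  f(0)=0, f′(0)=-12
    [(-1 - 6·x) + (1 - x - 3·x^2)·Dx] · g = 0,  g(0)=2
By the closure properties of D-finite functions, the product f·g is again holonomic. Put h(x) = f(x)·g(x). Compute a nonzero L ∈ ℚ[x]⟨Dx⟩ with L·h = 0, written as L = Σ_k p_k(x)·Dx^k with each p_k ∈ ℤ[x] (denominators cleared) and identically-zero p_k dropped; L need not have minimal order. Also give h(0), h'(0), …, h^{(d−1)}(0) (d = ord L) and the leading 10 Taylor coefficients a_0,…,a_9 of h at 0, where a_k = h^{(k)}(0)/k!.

f: a_k = 0, -12, 0, 32, 0, -128/5, 0, 1024/105, 0, -2048/945, …
g: a_k = 2, 2, 8, 14, 38, 80, 194, 434, 1016, 2318, …
Sym-product of L_f,L_g gives L₀ (≤ ord 2).
L = (-10 + 16·x + 48·x^2) + (2 + 12·x)·Dx + (-1 + x + 3·x^2)·Dx^2  (order 2).
h: a_k = 0, -24, -24, -32, -104, -1256/5, -2816/5, -136216/105, -313624/105, -6504544/945, …
ICs: h(0) = 0, h′(0) = -24.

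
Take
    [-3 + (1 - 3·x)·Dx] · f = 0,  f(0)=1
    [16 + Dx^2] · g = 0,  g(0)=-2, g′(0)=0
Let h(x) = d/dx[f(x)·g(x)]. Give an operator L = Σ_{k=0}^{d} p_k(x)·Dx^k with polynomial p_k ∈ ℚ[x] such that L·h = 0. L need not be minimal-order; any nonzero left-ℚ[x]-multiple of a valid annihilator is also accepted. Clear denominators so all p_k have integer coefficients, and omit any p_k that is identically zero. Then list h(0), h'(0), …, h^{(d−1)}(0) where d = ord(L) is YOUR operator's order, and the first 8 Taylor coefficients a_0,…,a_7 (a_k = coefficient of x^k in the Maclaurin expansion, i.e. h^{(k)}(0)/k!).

f: a_k = 1, 3, 9, 27, 81, 243, 729, 2187, …
g: a_k = -2, 0, 16, 0, -64/3, 0, 512/45, 0, …
f·g: L₀ = L_f ⊗_s L_g, ord ≤ 1·2.
Derive L from L₀ (diff closure).
L = (-2 - 96·x + 144·x^2) + (-6 + 18·x)·Dx + (1 - 6·x + 9·x^2)·Dx^2  (order 2).
h: a_k = -6, -4, -18, -472/3, -590, -30836/15, -107926/15, -7778864/315, …
ICs: h(0) = -6, h′(0) = -4.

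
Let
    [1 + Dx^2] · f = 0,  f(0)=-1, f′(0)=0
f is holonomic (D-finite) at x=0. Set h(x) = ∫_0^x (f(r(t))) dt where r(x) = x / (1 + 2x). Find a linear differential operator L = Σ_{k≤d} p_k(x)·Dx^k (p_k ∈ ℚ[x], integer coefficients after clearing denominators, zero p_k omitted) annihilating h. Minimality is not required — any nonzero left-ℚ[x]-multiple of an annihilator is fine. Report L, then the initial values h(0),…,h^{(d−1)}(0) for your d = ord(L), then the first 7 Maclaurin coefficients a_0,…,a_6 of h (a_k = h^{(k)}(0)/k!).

f: a_k = -1, 0, 1/2, 0, -1/24, 0, 1/720, …
h₀=f(r): pull back L_f along r ⇒ L₀.
Integrate: L := L₀·Dx.
L = Dx + (4 + 24·x + 48·x^2 + 32·x^3)·Dx^2 + (1 + 8·x + 24·x^2 + 32·x^3 + 16·x^4)·Dx^3  (order 3).
h: a_k = 0, -1, 0, 1/6, -1/2, 143/120, -47/18, …
ICs: h(0) = 0, h′(0) = -1, h′′(0) = 0.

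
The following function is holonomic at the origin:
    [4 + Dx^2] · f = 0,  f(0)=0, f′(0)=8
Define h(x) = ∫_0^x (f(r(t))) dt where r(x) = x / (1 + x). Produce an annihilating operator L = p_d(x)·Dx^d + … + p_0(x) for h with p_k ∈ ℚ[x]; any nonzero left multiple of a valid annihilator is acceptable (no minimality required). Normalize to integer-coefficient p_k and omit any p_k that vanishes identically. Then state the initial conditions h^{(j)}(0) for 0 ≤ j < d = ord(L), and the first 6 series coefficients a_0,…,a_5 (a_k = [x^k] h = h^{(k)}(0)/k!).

f: a_k = 0, 8, 0, -16/3, 0, 16/15, …
Change of var in L_f (x↦r) gives L₀.
Integrate: L := L₀·Dx.
L = 4·Dx + (2 + 6·x + 6·x^2 + 2·x^3)·Dx^2 + (1 + 4·x + 6·x^2 + 4·x^3 + x^4)·Dx^3  (order 3).
h: a_k = 0, 0, 4, -8/3, 2/3, 8/5, …
ICs: h(0) = 0, h′(0) = 0, h′′(0) = 8.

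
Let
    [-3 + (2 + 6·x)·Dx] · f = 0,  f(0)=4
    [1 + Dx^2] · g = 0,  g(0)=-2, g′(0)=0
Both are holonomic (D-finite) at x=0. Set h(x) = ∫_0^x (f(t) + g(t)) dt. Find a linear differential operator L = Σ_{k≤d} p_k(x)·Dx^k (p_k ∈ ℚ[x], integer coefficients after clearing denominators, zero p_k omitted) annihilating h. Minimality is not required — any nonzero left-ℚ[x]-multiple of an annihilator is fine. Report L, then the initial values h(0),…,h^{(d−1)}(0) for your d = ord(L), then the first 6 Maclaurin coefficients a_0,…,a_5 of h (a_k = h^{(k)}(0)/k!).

L = (-93 - 72·x - 108·x^2)·Dx + (-10 + 18·x + 216·x^2 + 216·x^3)·Dx^2 + (-93 - 72·x - 108·x^2)·Dx^3 + (-10 + 18·x + 216·x^2 + 216·x^3)·Dx^4  (order 4).
h: a_k = 0, 2, 3, -7/6, 27/16, -1223/480, …
ICs: h(0) = 0, h′(0) = 2, h′′(0) = 6, h′′′(0) = -7.

f: a_k = 4, 6, -9/2, 27/4, -405/32, 1701/64, …
g: a_k = -2, 0, 1, 0, -1/12, 0, …
h₀=f+g: left-lcm gives L₀, ord ≤ 3.
h=∫₀ˣh₀: take L = L₀·Dx.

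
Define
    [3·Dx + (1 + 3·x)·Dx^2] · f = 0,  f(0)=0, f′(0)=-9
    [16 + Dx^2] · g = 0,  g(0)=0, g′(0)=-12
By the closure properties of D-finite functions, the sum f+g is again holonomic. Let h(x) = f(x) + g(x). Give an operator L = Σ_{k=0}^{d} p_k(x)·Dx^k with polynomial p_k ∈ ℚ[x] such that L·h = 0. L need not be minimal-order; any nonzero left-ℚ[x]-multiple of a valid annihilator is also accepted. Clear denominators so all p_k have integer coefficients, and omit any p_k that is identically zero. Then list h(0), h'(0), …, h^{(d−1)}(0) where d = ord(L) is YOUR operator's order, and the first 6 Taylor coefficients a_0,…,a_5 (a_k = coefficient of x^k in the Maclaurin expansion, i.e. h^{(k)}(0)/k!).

L = (1680 + 2304·x + 3456·x^2)·Dx + (272 + 1584·x + 3456·x^2 + 3456·x^3)·Dx^2 + (105 + 144·x + 216·x^2)·Dx^3 + (17 + 99·x + 216·x^2 + 216·x^3)·Dx^4  (order 4).
h: a_k = 0, -21, 27/2, 5, 243/4, -857/5, …
ICs: h(0) = 0, h′(0) = -21, h′′(0) = 27, h′′′(0) = 30.

f: a_k = 0, -9, 27/2, -27, 243/4, -729/5, …
g: a_k = 0, -12, 0, 32, 0, -128/5, …
f+g: L₀ = lclm(L_f,L_g), ord ≤ 2+2.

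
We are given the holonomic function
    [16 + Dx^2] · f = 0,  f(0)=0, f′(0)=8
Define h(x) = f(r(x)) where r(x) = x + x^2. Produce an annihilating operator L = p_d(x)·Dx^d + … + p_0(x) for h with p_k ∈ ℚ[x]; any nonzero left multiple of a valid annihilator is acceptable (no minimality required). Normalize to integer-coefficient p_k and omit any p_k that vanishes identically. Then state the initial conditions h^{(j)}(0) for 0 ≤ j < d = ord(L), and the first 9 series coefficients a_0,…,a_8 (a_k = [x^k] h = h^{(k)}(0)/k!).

f: a_k = 0, 8, 0, -64/3, 0, 256/15, 0, -2048/315, 0, …
L₀ from L_f via x↦r, Dx↦r'^{-1}Dx.
L = (16 + 96·x + 192·x^2 + 128·x^3) - 2·Dx + (1 + 2·x)·Dx^2  (order 2).
h: a_k = 0, 8, 8, -64/3, -64, -704/15, 64, 51712/315, 5632/45, …
ICs: h(0) = 0, h′(0) = 8.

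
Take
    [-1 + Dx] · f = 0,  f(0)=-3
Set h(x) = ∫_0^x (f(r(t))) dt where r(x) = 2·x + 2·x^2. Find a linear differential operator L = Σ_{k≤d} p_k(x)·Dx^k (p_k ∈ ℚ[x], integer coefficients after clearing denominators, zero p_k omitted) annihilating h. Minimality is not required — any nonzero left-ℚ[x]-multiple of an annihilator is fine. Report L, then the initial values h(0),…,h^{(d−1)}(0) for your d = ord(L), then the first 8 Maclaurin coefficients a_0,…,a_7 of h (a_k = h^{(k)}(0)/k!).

L = (-2 - 4·x)·Dx + Dx^2  (order 2).
h: a_k = 0, -3, -3, -4, -4, -4, -52/15, -304/105, …
ICs: h(0) = 0, h′(0) = -3.

f: a_k = -3, -3, -3/2, -1/2, -1/8, -1/40, -1/240, -1/1680, …
f∘r: x↦r, Dx↦Dx/r' in L_f ⇒ L₀.
h=∫h₀ ⇒ L = L₀·Dx.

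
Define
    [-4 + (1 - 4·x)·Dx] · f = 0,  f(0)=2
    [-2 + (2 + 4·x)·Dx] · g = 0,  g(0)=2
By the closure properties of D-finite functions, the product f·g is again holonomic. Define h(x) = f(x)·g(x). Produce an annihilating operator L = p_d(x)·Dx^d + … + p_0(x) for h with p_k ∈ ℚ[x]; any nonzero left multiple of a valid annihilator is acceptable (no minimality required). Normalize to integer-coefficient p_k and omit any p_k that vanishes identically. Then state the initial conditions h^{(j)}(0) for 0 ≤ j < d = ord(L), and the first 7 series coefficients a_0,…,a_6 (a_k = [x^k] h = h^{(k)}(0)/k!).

L = (5 + 4·x) + (-1 + 2·x + 8·x^2)·Dx  (order 1).
h: a_k = 4, 20, 78, 314, 2507/2, 10035/2, 80259/4, …
ICs: h(0) = 4.

f: a_k = 2, 8, 32, 128, 512, 2048, 8192, …
g: a_k = 2, 2, -1, 1, -5/4, 7/4, -21/8, …
Sym-product of L_f,L_g gives L₀ (≤ ord 1).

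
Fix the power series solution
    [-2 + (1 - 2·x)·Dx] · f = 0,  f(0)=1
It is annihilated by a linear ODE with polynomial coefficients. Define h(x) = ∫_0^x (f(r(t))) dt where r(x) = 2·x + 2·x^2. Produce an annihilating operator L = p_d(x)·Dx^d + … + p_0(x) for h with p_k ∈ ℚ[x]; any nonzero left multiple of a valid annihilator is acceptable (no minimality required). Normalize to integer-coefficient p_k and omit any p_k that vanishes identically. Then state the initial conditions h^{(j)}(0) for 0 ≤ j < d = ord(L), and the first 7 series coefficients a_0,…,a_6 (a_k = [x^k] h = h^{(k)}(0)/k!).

f: a_k = 1, 2, 4, 8, 16, 32, 64, …
Change of var in L_f (x↦r) gives L₀.
∫: right-multiply L₀ by Dx.
L = (4 + 8·x)·Dx + (-1 + 4·x + 4·x^2)·Dx^2  (order 2).
h: a_k = 0, 1, 2, 20/3, 24, 464/5, 1120/3, …
ICs: h(0) = 0, h′(0) = 1.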